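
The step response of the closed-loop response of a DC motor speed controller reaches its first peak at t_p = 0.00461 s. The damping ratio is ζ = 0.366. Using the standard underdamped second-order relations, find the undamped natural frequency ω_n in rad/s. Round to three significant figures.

Peak time t_p = π/ω_d, so ω_d = π/t_p = π/0.00461 = 681 rad/s.
ω_n = ω_d/√(1−ζ²) = 681/√0.866 = 732 rad/s.

ω_n ≈ 732 rad/s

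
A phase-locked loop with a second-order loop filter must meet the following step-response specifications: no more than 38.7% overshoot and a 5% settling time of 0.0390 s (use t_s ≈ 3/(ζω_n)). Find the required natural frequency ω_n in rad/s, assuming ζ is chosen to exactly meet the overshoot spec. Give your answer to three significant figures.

Inverting the overshoot relation: ζ = |ln 0.387|/√(π² + ln²0.387) = 0.289.
Then ω_n = 3/(ζ t_s) = 3/(0.289 × 0.0390) = 266 rad/s.

ω_n ≈ 266 rad/s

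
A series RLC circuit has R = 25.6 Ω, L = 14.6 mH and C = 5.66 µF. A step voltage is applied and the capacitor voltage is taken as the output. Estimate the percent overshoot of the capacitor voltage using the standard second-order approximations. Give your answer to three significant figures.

%OS ≈ 44.1%

For a series RLC circuit (capacitor voltage as output), ω_n = 1/√(LC) = 1/√(14.6 mH · 5.66 µF) = 3480 rad/s.
ζ = (R/2)·√(C/L) = (25.6/2)·√(5.66 µF/14.6 mH) = 0.252.
Overshoot: exp(−π·0.252/√(1−0.252²)) = 0.441, i.e. 44.1%.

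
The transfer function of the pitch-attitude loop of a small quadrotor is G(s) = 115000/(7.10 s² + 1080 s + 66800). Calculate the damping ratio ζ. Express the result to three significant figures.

ζ ≈ 0.784

Dividing through by 7.10: denominator becomes s² + 152.1 s + 9408.
So ω_n = √9408 = 97.0 rad/s and ζ = 152.1/(2·97.0) = 0.784.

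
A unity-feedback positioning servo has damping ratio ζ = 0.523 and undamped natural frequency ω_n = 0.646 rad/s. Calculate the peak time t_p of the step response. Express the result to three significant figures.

t_p ≈ 5.71 s

The damped frequency is ω_d = ω_n√(1−ζ²) = 0.646·√(1−0.274) = 0.551 rad/s.
Peak time t_p = π/ω_d = π/0.551 = 5.71 s.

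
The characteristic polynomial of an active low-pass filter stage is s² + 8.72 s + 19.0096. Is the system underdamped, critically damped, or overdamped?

critically damped

a² − 4b = 8.72² − 4·19.0096 = 0 (repeated real root); the system is critically damped.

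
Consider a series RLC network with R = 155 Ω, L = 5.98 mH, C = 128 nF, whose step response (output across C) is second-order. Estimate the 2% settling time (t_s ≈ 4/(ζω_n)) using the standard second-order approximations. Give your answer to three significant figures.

t_s ≈ 0.000309 s

For a series RLC circuit (capacitor voltage as output), ω_n = 1/√(LC) = 1/√(5.98 mH · 128 nF) = 36100 rad/s.
ζ = (R/2)·√(C/L) = (155/2)·√(128 nF/5.98 mH) = 0.359.
t_s ≈ 4/(ζω_n) = 0.000309 s.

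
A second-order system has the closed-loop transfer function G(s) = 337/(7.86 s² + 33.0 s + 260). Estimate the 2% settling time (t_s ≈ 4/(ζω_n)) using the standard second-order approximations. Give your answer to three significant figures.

t_s ≈ 1.91 s

Dividing through by 7.86: denominator becomes s² + 4.198 s + 33.08.
So ω_n = √33.08 = 5.75 rad/s and ζ = 4.198/(2·5.75) = 0.365.
t_s ≈ 4/(ζω_n) = 1.91 s.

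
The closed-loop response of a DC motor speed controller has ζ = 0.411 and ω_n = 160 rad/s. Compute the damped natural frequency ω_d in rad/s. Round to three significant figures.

ω_d = ω_n√(1−ζ²) = 160·√0.831 = 146 rad/s.

ω_d ≈ 146 rad/s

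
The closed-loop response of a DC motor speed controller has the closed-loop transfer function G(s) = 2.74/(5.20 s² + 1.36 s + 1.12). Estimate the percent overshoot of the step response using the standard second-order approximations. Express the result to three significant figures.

%OS ≈ 39.7%

Dividing through by 5.20: denominator becomes s² + 0.2615 s + 0.2154.
So ω_n = √0.2154 = 0.464 rad/s and ζ = 0.2615/(2·0.464) = 0.282.
%OS = 100 e^{−πζ/√(1−ζ²)} with ζ = 0.282 gives 39.7%.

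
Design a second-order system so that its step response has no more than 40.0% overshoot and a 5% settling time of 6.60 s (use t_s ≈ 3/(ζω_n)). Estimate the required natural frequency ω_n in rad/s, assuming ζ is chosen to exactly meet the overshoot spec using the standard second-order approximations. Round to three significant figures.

ω_n ≈ 1.62 rad/s

Inverting the overshoot relation: ζ = |ln 0.400|/√(π² + ln²0.400) = 0.280.
From t_s ≈ 3/(ζω_n): ω_n = 3/(ζ·t_s) = 3/(0.280·6.60) = 1.62 rad/s.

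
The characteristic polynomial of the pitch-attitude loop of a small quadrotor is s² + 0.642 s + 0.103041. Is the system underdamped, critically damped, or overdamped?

critically damped

a² − 4b = 0.642² − 4·0.103041 = 0 (repeated real root); the system is critically damped.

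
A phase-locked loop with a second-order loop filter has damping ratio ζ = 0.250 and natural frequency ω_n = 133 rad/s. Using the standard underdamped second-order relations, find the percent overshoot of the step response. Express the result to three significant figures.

For an underdamped second-order system, %OS = 100·exp(−πζ/√(1−ζ²)).
πζ/√(1−ζ²) = π·0.250/√(1−0.0625) = 0.8112, so %OS = 100·e^(−0.8112) = 44.4%.

%OS ≈ 44.4%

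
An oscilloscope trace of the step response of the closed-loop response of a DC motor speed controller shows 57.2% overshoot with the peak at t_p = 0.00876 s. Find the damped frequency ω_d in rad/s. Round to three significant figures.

t_p = π/ω_d, so ω_d = π/0.00876 = 359 rad/s.

ω_d ≈ 359 rad/s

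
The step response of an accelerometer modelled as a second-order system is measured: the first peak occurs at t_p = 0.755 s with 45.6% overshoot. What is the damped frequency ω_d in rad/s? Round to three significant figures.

ω_d ≈ 4.16 rad/s

t_p = π/ω_d, so ω_d = π/0.755 = 4.16 rad/s.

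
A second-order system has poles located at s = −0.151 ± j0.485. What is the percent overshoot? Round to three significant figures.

The poles are at −σ ± jω_d with σ = 0.151 and ω_d = 0.485, so ω_n = √(σ²+ω_d²) = 0.508 rad/s and ζ = σ/ω_n = 0.297.
Overshoot: exp(−π·0.297/√(1−0.297²)) = 0.376, i.e. 37.6%.

%OS ≈ 37.6%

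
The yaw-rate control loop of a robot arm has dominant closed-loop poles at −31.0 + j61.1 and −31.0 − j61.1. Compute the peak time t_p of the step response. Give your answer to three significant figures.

t_p = π/ω_d with ω_d = 61.1 (the imaginary part), so t_p = 0.0514 s.

t_p ≈ 0.0514 s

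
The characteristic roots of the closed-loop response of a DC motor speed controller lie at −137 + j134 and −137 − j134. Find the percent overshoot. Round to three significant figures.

|pole| = ω_n = √(137² + 134²) = 192 rad/s; ζ = cos θ = σ/ω_n = 0.715.
%OS = 100·exp(−πζ/√(1−ζ²)) = 4.03%.

%OS ≈ 4.03%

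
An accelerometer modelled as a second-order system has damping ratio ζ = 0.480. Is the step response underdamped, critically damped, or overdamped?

Since ζ = 0.480 < 1, the system is underdamped.

underdamped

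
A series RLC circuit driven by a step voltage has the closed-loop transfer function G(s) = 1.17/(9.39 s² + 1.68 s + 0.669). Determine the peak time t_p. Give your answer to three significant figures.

t_p ≈ 12.5 s

Dividing through by 9.39: denominator becomes s² + 0.1789 s + 0.07125.
So ω_n = √0.07125 = 0.267 rad/s and ζ = 0.1789/(2·0.267) = 0.335.
ω_d = 0.267·√(1 − 0.335²) = 0.251 rad/s. t_p = π/ω_d = 12.5 s.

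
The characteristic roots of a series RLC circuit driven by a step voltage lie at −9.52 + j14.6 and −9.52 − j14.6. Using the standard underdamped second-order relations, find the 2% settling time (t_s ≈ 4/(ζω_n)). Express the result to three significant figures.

t_s ≈ 0.420 s

For poles at −σ ± jω_d, ζω_n = σ = 9.52, so t_s ≈ 4/σ = 0.420 s.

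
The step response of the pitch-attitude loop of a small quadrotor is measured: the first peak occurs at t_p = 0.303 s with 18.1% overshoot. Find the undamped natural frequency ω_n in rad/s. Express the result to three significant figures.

ω_n ≈ 11.8 rad/s

ζ from %OS: ζ = |ln 0.181|/√(π²+ln²0.181) = 0.478.
t_p = π/ω_d ⇒ ω_d = 10.4 rad/s; then ω_n = ω_d/√(1−ζ²) = 11.8 rad/s.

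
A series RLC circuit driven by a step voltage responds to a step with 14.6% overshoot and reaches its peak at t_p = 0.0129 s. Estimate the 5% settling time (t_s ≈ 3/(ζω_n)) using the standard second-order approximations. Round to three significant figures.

t_s ≈ 0.0201 s

The overshoot fixes ζ = −ln(OS)/√(π²+ln²(OS)) = 0.522.
t_p = π/ω_d ⇒ ω_d = 244 rad/s; then ω_n = ω_d/√(1−ζ²) = 286 rad/s.
t_s ≈ 3/(ζω_n) = 3/(0.522·286) = 0.0201 s.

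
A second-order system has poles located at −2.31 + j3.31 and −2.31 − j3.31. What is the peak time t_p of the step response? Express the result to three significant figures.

t_p ≈ 0.949 s

t_p = π/ω_d with ω_d = 3.31 (the imaginary part), so t_p = 0.949 s.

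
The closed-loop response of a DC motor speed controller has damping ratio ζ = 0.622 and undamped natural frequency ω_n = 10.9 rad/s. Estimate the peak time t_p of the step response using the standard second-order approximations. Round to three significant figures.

The damped frequency is ω_d = ω_n√(1−ζ²) = 10.9·√(1−0.387) = 8.53 rad/s.
Peak time t_p = π/ω_d = π/8.53 = 0.368 s.

t_p ≈ 0.368 s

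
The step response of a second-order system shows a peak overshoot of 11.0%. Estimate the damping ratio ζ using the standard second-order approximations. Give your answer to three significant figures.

ζ ≈ 0.575

ζ = −ln(OS)/√(π² + (ln OS)²). With OS = 0.110, ln OS = −2.207 and ζ = 2.207/3.839 = 0.575.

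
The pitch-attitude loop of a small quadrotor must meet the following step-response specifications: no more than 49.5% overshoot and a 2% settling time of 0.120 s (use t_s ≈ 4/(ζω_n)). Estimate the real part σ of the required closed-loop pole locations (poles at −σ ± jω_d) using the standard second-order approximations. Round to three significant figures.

σ ≈ 33.3

The settling-time spec alone fixes σ = ζω_n = 4/t_s = 4/0.120 = 33.3.
(Overshoot then fixes ζ = 0.218 and hence ω_d = σ·√(1−ζ²)/ζ = 149 rad/s.)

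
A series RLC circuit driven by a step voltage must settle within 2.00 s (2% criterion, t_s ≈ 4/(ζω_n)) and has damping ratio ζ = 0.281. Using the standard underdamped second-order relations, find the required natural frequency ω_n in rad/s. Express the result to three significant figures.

ω_n ≈ 7.12 rad/s

Rearranging t_s ≈ 4/(ζω_n) gives ω_n = 4/(ζ·t_s) = 4/(0.281 × 2.00) = 7.12 rad/s.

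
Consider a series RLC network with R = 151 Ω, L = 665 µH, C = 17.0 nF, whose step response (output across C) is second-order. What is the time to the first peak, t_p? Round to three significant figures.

t_p ≈ 0.0000114 s

For a series RLC circuit (capacitor voltage as output), ω_n = 1/√(LC) = 1/√(665 µH · 17.0 nF) = 297000 rad/s.
ζ = (R/2)·√(C/L) = (151/2)·√(17.0 nF/665 µH) = 0.382.
The damped frequency ω_d = ω_n√(1−ζ²) = 275000 rad/s. t_p = π/ω_d = 0.0000114 s.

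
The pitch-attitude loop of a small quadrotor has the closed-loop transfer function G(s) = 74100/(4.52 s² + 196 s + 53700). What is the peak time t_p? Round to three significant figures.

Dividing through by 4.52: denominator becomes s² + 43.36 s + 11880.
So ω_n = √11880 = 109 rad/s and ζ = 43.36/(2·109) = 0.199.
ω_d = ω_n√(1−ζ²) = 107 rad/s. t_p = π/ω_d = 0.0294 s.

t_p ≈ 0.0294 s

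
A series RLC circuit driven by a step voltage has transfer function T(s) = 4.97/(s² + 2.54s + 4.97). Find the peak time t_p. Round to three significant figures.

Comparing the denominator to s² + 2ζω_n s + ω_n²: ω_n = √4.97 = 2.23 rad/s, and 2ζω_n = 2.54 so ζ = 2.54/(2·2.23) = 0.570.
The damped frequency ω_d = ω_n√(1−ζ²) = 1.83 rad/s. Then t_p = π/ω_d = 1.71 s.

t_p ≈ 1.71 s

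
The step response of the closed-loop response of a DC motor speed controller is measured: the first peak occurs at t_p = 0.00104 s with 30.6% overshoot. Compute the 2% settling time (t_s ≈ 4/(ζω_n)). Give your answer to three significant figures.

The overshoot fixes ζ = −ln(OS)/√(π²+ln²(OS)) = 0.353.
From t_p = π/ω_d, ω_d = π/0.00104 = 3020 rad/s, so ω_n = ω_d/√(1−ζ²) = 3230 rad/s.
t_s ≈ 4/(ζω_n) = 4/(0.353·3230) = 0.00351 s.

t_s ≈ 0.00351 s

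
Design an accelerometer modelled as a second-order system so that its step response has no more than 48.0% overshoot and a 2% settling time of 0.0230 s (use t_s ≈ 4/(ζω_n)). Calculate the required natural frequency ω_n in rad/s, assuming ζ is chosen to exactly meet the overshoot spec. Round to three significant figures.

ω_n ≈ 764 rad/s

Inverting the overshoot relation: ζ = |ln 0.480|/√(π² + ln²0.480) = 0.228.
Then ω_n = 4/(ζ t_s) = 4/(0.228 × 0.0230) = 764 rad/s.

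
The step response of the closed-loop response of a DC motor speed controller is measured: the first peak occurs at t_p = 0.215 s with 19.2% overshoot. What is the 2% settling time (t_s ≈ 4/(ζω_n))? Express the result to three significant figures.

From the overshoot, ζ = −ln(OS)/√(π²+ln²(OS)) = 0.465.
t_p = π/ω_d ⇒ ω_d = 14.6 rad/s; then ω_n = ω_d/√(1−ζ²) = 16.5 rad/s.
t_s ≈ 4/(ζω_n) = 4/(0.465·16.5) = 0.521 s.

t_s ≈ 0.521 s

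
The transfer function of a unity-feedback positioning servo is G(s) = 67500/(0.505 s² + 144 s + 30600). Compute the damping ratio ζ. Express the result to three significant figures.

Dividing through by 0.505: denominator becomes s² + 285.1 s + 60590.
So ω_n = √60590 = 246 rad/s and ζ = 285.1/(2·246) = 0.579.

ζ ≈ 0.579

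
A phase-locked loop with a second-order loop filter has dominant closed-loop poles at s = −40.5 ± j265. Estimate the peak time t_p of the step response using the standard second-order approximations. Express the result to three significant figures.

t_p ≈ 0.0119 s

t_p = π/ω_d with ω_d = 265 (the imaginary part), so t_p = 0.0119 s.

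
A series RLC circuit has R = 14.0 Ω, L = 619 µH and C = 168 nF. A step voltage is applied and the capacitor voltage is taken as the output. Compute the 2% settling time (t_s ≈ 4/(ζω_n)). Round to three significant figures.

t_s ≈ 0.000354 s

For a series RLC circuit (capacitor voltage as output), ω_n = 1/√(LC) = 1/√(619 µH · 168 nF) = 98100 rad/s.
ζ = (R/2)·√(C/L) = (14.0/2)·√(168 nF/619 µH) = 0.115.
t_s ≈ 4/(ζω_n) = 0.000354 s.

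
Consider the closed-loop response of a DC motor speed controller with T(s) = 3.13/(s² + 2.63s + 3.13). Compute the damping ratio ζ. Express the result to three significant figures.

ζ ≈ 0.743

Comparing the denominator to s² + 2ζω_n s + ω_n²: ω_n = √3.13 = 1.77 rad/s, and 2ζω_n = 2.63 so ζ = 2.63/(2·1.77) = 0.743.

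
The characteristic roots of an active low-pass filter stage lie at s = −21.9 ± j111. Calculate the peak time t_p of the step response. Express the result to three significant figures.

t_p ≈ 0.0283 s

t_p = π/ω_d with ω_d = 111 (the imaginary part), so t_p = 0.0283 s.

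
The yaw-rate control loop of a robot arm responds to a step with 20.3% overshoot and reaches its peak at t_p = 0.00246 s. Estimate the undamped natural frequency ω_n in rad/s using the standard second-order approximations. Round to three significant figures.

ω_n ≈ 1430 rad/s

From the overshoot, ζ = −ln(OS)/√(π²+ln²(OS)) = 0.453.
From t_p = π/ω_d, ω_d = π/0.00246 = 1280 rad/s, so ω_n = ω_d/√(1−ζ²) = 1430 rad/s.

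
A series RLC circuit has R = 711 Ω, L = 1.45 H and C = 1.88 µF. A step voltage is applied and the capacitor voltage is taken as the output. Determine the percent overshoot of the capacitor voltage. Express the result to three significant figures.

For a series RLC circuit (capacitor voltage as output), ω_n = 1/√(LC) = 1/√(1.45 H · 1.88 µF) = 606 rad/s.
ζ = (R/2)·√(C/L) = (711/2)·√(1.88 µF/1.45 H) = 0.405.
Overshoot: exp(−π·0.405/√(1−0.405²)) = 0.249, i.e. 24.9%.

%OS ≈ 24.9%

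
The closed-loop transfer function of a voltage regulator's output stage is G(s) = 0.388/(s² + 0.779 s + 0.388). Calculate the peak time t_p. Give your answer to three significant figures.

Comparing the denominator to s² + 2ζω_n s + ω_n²: ω_n = √0.388 = 0.623 rad/s, and 2ζω_n = 0.779 so ζ = 0.779/(2·0.623) = 0.625.
The damped frequency ω_d = ω_n√(1−ζ²) = 0.486 rad/s. Then t_p = π/ω_d = 6.46 s.

t_p ≈ 6.46 s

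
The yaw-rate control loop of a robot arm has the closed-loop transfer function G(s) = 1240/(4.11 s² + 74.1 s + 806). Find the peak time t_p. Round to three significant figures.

Dividing through by 4.11: denominator becomes s² + 18.03 s + 196.1.
So ω_n = √196.1 = 14.0 rad/s and ζ = 18.03/(2·14.0) = 0.644.
ω_d = ω_n√(1−ζ²) = 10.7 rad/s. t_p = π/ω_d = 0.293 s.

t_p ≈ 0.293 s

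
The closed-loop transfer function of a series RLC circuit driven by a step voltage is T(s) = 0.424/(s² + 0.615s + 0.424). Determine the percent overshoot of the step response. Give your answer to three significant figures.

Matching coefficients with s² + 2ζω_n s + ω_n² gives ω_n² = 0.424 ⇒ ω_n = 0.651 rad/s, and ζ = 0.615/(2ω_n) = 0.472.
%OS = 100 e^{−πζ/√(1−ζ²)} with ζ = 0.472 gives 18.6%.

%OS ≈ 18.6%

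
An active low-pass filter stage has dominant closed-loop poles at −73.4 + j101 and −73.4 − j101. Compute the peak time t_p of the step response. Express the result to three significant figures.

t_p ≈ 0.0311 s

t_p = π/ω_d with ω_d = 101 (the imaginary part), so t_p = 0.0311 s.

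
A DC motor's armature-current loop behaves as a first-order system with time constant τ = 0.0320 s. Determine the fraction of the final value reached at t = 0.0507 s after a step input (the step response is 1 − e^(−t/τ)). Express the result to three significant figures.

y(t)/y_∞ = 1 − e^(−t/τ) = 1 − e^(−0.0507/0.0320) = 1 − e^(−1.58) = 0.795.

y/y_∞ ≈ 0.795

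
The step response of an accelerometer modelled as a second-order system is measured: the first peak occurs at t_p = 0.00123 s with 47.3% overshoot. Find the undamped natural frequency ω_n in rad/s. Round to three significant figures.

The overshoot fixes ζ = −ln(OS)/√(π²+ln²(OS)) = 0.232.
t_p = π/ω_d ⇒ ω_d = 2550 rad/s; then ω_n = ω_d/√(1−ζ²) = 2630 rad/s.

ω_n ≈ 2630 rad/s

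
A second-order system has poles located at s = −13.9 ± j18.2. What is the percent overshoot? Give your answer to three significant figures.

%OS ≈ 9.08%

With σ = 13.9, ω_d = 18.2: ω_n = √(σ²+ω_d²) = 22.9 rad/s, ζ = σ/ω_n = 0.607.
Overshoot: exp(−π·0.607/√(1−0.607²)) = 0.0908, i.e. 9.08%.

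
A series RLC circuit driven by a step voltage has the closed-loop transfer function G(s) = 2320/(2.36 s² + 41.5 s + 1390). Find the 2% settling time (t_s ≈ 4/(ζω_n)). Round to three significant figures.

Dividing through by 2.36: denominator becomes s² + 17.58 s + 589.0.
So ω_n = √589.0 = 24.3 rad/s and ζ = 17.58/(2·24.3) = 0.362.
t_s ≈ 4/(ζω_n) = 0.455 s.

t_s ≈ 0.455 s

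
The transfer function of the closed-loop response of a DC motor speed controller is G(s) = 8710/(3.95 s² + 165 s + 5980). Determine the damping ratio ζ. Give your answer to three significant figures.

Dividing through by 3.95: denominator becomes s² + 41.77 s + 1514.
So ω_n = √1514 = 38.9 rad/s and ζ = 41.77/(2·38.9) = 0.537.

ζ ≈ 0.537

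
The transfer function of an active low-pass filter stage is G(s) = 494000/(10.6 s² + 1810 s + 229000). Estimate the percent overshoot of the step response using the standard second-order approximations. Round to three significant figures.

Dividing through by 10.6: denominator becomes s² + 170.8 s + 21600.
So ω_n = √21600 = 147 rad/s and ζ = 170.8/(2·147) = 0.581.
Overshoot: exp(−π·0.581/√(1−0.581²)) = 0.106, i.e. 10.6%.

%OS ≈ 10.6%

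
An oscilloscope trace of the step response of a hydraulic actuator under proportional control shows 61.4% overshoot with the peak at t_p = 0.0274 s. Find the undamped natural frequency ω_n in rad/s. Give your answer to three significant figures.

From the overshoot, ζ = −ln(OS)/√(π²+ln²(OS)) = 0.153.
t_p = π/ω_d ⇒ ω_d = 115 rad/s; then ω_n = ω_d/√(1−ζ²) = 116 rad/s.

ω_n ≈ 116 rad/s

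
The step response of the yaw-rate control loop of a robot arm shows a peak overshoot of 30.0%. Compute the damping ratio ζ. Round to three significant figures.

From %OS = 100·exp(−πζ/√(1−ζ²)), invert to get ζ = −ln(OS)/√(π² + ln²(OS)) with OS = 0.300.
−ln 0.300 = 1.204, so ζ = 1.204/√(π² + 1.450) = 0.358.

ζ ≈ 0.358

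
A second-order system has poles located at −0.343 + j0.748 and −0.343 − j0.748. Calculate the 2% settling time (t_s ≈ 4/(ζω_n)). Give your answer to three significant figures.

t_s ≈ 11.7 s

For poles at −σ ± jω_d, ζω_n = σ = 0.343, so t_s ≈ 4/σ = 11.7 s.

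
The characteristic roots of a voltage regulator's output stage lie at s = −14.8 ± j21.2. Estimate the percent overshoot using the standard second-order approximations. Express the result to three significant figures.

%OS ≈ 11.2%

With σ = 14.8, ω_d = 21.2: ω_n = √(σ²+ω_d²) = 25.9 rad/s, ζ = σ/ω_n = 0.572.
%OS = 100·exp(−πζ/√(1−ζ²)) = 11.2%.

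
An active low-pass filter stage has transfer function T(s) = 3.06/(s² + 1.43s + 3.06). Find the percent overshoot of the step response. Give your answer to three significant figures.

Comparing the denominator to s² + 2ζω_n s + ω_n²: ω_n = √3.06 = 1.75 rad/s, and 2ζω_n = 1.43 so ζ = 1.43/(2·1.75) = 0.409.
%OS = 100·exp(−πζ/√(1−ζ²)) = 24.5%.

%OS ≈ 24.5%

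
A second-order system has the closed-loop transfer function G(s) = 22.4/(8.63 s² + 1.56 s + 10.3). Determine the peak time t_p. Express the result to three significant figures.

Dividing through by 8.63: denominator becomes s² + 0.1808 s + 1.194.
So ω_n = √1.194 = 1.09 rad/s and ζ = 0.1808/(2·1.09) = 0.0827.
The damped frequency ω_d = ω_n√(1−ζ²) = 1.09 rad/s. t_p = π/ω_d = 2.89 s.

t_p ≈ 2.89 s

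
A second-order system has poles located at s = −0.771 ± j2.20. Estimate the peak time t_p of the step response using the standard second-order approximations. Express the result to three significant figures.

t_p = π/ω_d with ω_d = 2.20 (the imaginary part), so t_p = 1.43 s.

t_p ≈ 1.43 s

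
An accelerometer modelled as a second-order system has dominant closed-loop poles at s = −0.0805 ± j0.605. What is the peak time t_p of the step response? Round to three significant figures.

t_p ≈ 5.19 s

t_p = π/ω_d with ω_d = 0.605 (the imaginary part), so t_p = 5.19 s.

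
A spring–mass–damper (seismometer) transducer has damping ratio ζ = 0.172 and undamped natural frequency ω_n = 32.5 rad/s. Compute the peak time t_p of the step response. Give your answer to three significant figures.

t_p ≈ 0.0981 s

The damped frequency is ω_d = ω_n√(1−ζ²) = 32.5·√(1−0.0296) = 32.0 rad/s.
Peak time t_p = π/ω_d = π/32.0 = 0.0981 s.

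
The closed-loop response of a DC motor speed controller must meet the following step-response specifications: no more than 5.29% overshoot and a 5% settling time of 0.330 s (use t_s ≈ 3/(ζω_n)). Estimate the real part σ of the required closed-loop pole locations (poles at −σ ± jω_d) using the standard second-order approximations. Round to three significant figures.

The settling-time spec alone fixes σ = ζω_n = 3/t_s = 3/0.330 = 9.09.
(Overshoot then fixes ζ = 0.683 and hence ω_d = σ·√(1−ζ²)/ζ = 9.72 rad/s.)

σ ≈ 9.09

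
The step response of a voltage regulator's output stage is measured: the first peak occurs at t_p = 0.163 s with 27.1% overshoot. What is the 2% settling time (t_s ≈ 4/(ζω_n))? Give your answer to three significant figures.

t_s ≈ 0.499 s

ζ from %OS: ζ = |ln 0.271|/√(π²+ln²0.271) = 0.384.
From t_p = π/ω_d, ω_d = π/0.163 = 19.3 rad/s, so ω_n = ω_d/√(1−ζ²) = 20.9 rad/s.
t_s ≈ 4/(ζω_n) = 4/(0.384·20.9) = 0.499 s.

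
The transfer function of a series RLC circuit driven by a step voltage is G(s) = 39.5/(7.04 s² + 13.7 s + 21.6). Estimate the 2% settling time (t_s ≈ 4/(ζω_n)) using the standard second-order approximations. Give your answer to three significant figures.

Dividing through by 7.04: denominator becomes s² + 1.946 s + 3.068.
So ω_n = √3.068 = 1.75 rad/s and ζ = 1.946/(2·1.75) = 0.555.
t_s ≈ 4/(ζω_n) = 4.11 s.

t_s ≈ 4.11 s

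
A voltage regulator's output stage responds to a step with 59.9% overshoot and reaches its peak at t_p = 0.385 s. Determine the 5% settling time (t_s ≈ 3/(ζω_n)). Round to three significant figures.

t_s ≈ 2.25 s

From the overshoot, ζ = −ln(OS)/√(π²+ln²(OS)) = 0.161.
t_p = π/ω_d ⇒ ω_d = 8.16 rad/s; then ω_n = ω_d/√(1−ζ²) = 8.27 rad/s.
t_s ≈ 3/(ζω_n) = 3/(0.161·8.27) = 2.25 s.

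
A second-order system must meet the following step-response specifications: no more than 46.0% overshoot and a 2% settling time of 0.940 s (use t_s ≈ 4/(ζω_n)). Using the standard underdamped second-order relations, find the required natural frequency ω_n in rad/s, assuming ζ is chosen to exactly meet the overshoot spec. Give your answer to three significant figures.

From %OS = 100·exp(−πζ/√(1−ζ²)), invert to get ζ = −ln(OS)/√(π² + ln²(OS)) with OS = 0.460.
−ln 0.460 = 0.7765, so ζ = 0.7765/√(π² + 0.6030) = 0.240.
Then ω_n = 4/(ζ t_s) = 4/(0.240 × 0.940) = 17.7 rad/s.

ω_n ≈ 17.7 rad/s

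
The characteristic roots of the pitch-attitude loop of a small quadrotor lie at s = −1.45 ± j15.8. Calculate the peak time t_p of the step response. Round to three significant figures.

t_p = π/ω_d with ω_d = 15.8 (the imaginary part), so t_p = 0.199 s.

t_p ≈ 0.199 s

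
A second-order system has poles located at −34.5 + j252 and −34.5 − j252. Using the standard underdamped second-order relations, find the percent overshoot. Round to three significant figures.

%OS ≈ 65.0%

With σ = 34.5, ω_d = 252: ω_n = √(σ²+ω_d²) = 254 rad/s, ζ = σ/ω_n = 0.136.
%OS = 100·exp(−πζ/√(1−ζ²)) = 65.0%.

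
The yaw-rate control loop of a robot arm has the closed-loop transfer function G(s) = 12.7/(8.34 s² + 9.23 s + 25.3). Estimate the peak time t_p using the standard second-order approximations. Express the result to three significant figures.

Dividing through by 8.34: denominator becomes s² + 1.107 s + 3.034.
So ω_n = √3.034 = 1.74 rad/s and ζ = 1.107/(2·1.74) = 0.318.
The damped frequency ω_d = ω_n√(1−ζ²) = 1.65 rad/s. t_p = π/ω_d = 1.90 s.

t_p ≈ 1.90 s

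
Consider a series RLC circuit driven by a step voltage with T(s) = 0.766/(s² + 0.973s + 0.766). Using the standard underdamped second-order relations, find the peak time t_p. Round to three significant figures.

Comparing the denominator to s² + 2ζω_n s + ω_n²: ω_n = √0.766 = 0.875 rad/s, and 2ζω_n = 0.973 so ζ = 0.973/(2·0.875) = 0.556.
The damped frequency ω_d = ω_n√(1−ζ²) = 0.728 rad/s. Then t_p = π/ω_d = 4.32 s.

t_p ≈ 4.32 s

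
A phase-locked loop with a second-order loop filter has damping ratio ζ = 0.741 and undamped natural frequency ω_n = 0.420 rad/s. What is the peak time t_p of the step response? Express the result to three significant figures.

The damped frequency is ω_d = ω_n√(1−ζ²) = 0.420·√(1−0.549) = 0.282 rad/s.
Peak time t_p = π/ω_d = π/0.282 = 11.1 s.

t_p ≈ 11.1 s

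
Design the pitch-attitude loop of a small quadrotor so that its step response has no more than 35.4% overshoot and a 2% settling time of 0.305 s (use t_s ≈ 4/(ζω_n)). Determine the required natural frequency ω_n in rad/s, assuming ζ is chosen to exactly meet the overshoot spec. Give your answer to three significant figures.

ω_n ≈ 41.8 rad/s

From %OS = 100·exp(−πζ/√(1−ζ²)), invert to get ζ = −ln(OS)/√(π² + ln²(OS)) with OS = 0.354.
−ln 0.354 = 1.038, so ζ = 1.038/√(π² + 1.078) = 0.314.
From t_s ≈ 4/(ζω_n): ω_n = 4/(ζ·t_s) = 4/(0.314·0.305) = 41.8 rad/s.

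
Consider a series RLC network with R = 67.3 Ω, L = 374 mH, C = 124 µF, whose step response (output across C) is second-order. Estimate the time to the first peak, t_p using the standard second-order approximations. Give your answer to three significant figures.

t_p ≈ 0.0271 s

For a series RLC circuit (capacitor voltage as output), ω_n = 1/√(LC) = 1/√(374 mH · 124 µF) = 147 rad/s.
ζ = (R/2)·√(C/L) = (67.3/2)·√(124 µF/374 mH) = 0.613.
ω_d = 147·√(1 − 0.613²) = 116 rad/s. t_p = π/ω_d = 0.0271 s.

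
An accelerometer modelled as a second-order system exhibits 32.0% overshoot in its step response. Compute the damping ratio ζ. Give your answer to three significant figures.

ζ = −ln(OS)/√(π² + (ln OS)²). With OS = 0.320, ln OS = −1.139 and ζ = 1.139/3.342 = 0.341.

ζ ≈ 0.341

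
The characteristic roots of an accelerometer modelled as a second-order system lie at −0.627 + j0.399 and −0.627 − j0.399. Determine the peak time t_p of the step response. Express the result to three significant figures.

t_p = π/ω_d with ω_d = 0.399 (the imaginary part), so t_p = 7.87 s.

t_p ≈ 7.87 s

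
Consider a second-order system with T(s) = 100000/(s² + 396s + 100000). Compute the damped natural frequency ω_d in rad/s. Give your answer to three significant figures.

ω_n = √100000 = 316 rad/s; ζ = 396/(2·316) = 0.626.
The damped frequency ω_d = ω_n√(1−ζ²) = 247 rad/s.

ω_d ≈ 247 rad/s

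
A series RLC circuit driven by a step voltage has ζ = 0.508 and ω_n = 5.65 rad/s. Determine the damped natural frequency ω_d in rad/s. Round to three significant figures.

ω_d ≈ 4.87 rad/s

ω_d = ω_n√(1−ζ²) = 5.65·√0.742 = 4.87 rad/s.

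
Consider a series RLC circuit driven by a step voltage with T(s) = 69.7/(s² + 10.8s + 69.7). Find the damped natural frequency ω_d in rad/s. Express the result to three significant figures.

ω_d ≈ 6.37 rad/s

Comparing the denominator to s² + 2ζω_n s + ω_n²: ω_n = √69.7 = 8.35 rad/s, and 2ζω_n = 10.8 so ζ = 10.8/(2·8.35) = 0.647.
ω_d = 8.35·√(1 − 0.647²) = 6.37 rad/s.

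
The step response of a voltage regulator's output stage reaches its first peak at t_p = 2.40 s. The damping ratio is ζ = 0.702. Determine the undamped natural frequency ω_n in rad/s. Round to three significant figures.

ω_n ≈ 1.84 rad/s

Peak time t_p = π/ω_d, so ω_d = π/t_p = π/2.40 = 1.31 rad/s.
ω_n = ω_d/√(1−ζ²) = 1.31/√0.507 = 1.84 rad/s.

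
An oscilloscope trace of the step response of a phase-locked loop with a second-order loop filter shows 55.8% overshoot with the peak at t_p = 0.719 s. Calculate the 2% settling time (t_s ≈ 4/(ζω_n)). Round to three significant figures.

The overshoot fixes ζ = −ln(OS)/√(π²+ln²(OS)) = 0.183.
From t_p = π/ω_d, ω_d = π/0.719 = 4.37 rad/s, so ω_n = ω_d/√(1−ζ²) = 4.44 rad/s.
t_s ≈ 4/(ζω_n) = 4/(0.183·4.44) = 4.93 s.

t_s ≈ 4.93 s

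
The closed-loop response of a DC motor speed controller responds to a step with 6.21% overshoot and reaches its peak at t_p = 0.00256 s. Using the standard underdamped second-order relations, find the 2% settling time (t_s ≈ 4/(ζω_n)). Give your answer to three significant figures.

t_s ≈ 0.00368 s

The overshoot fixes ζ = −ln(OS)/√(π²+ln²(OS)) = 0.663.
From t_p = π/ω_d, ω_d = π/0.00256 = 1230 rad/s, so ω_n = ω_d/√(1−ζ²) = 1640 rad/s.
t_s ≈ 4/(ζω_n) = 4/(0.663·1640) = 0.00368 s.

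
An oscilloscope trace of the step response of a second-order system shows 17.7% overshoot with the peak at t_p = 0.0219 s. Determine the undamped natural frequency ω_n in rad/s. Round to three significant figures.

ω_n ≈ 164 rad/s

ζ from %OS: ζ = |ln 0.177|/√(π²+ln²0.177) = 0.483.
t_p = π/ω_d ⇒ ω_d = 143 rad/s; then ω_n = ω_d/√(1−ζ²) = 164 rad/s.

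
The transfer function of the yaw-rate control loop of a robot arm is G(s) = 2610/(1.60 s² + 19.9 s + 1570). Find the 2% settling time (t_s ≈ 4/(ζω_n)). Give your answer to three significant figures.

Dividing through by 1.60: denominator becomes s² + 12.44 s + 981.2.
So ω_n = √981.2 = 31.3 rad/s and ζ = 12.44/(2·31.3) = 0.199.
t_s ≈ 4/(ζω_n) = 0.643 s.

t_s ≈ 0.643 s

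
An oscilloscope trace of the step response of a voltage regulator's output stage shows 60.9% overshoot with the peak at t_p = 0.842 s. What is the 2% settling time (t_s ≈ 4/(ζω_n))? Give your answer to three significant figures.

t_s ≈ 6.79 s

ζ from %OS: ζ = |ln 0.609|/√(π²+ln²0.609) = 0.156.
t_p = π/ω_d ⇒ ω_d = 3.73 rad/s; then ω_n = ω_d/√(1−ζ²) = 3.78 rad/s.
t_s ≈ 4/(ζω_n) = 4/(0.156·3.78) = 6.79 s.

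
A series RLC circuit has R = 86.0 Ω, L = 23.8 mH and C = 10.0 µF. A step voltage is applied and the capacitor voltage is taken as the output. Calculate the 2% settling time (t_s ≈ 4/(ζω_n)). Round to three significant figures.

t_s ≈ 0.00221 s

For a series RLC circuit (capacitor voltage as output), ω_n = 1/√(LC) = 1/√(23.8 mH · 10.0 µF) = 2050 rad/s.
ζ = (R/2)·√(C/L) = (86.0/2)·√(10.0 µF/23.8 mH) = 0.881.
t_s ≈ 4/(ζω_n) = 0.00221 s.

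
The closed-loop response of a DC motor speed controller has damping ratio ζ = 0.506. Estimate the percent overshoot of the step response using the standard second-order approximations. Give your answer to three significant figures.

%OS ≈ 15.8%

For an underdamped second-order system, %OS = 100·exp(−πζ/√(1−ζ²)).
πζ/√(1−ζ²) = π·0.506/√(1−0.256) = 1.843, so %OS = 100·e^(−1.843) = 15.8%.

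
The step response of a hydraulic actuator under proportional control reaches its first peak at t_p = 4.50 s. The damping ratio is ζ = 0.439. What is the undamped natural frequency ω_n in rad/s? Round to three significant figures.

Peak time t_p = π/ω_d, so ω_d = π/t_p = π/4.50 = 0.698 rad/s.
ω_n = ω_d/√(1−ζ²) = 0.698/√0.807 = 0.777 rad/s.

ω_n ≈ 0.777 rad/s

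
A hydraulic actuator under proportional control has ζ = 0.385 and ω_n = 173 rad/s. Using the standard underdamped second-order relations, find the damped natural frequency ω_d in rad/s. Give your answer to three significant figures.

ω_d ≈ 160 rad/s

ω_d = ω_n√(1−ζ²) = 173·√0.852 = 160 rad/s.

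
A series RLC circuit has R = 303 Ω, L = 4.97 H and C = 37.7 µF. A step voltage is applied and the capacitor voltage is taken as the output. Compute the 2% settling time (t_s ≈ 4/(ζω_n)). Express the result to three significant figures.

For a series RLC circuit (capacitor voltage as output), ω_n = 1/√(LC) = 1/√(4.97 H · 37.7 µF) = 73.1 rad/s.
ζ = (R/2)·√(C/L) = (303/2)·√(37.7 µF/4.97 H) = 0.417.
t_s ≈ 4/(ζω_n) = 0.131 s.

t_s ≈ 0.131 s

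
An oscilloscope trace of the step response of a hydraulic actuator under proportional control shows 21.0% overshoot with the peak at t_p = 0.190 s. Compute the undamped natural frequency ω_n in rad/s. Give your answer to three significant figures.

ζ from %OS: ζ = |ln 0.210|/√(π²+ln²0.210) = 0.445.
From t_p = π/ω_d, ω_d = π/0.190 = 16.5 rad/s, so ω_n = ω_d/√(1−ζ²) = 18.5 rad/s.

ω_n ≈ 18.5 rad/s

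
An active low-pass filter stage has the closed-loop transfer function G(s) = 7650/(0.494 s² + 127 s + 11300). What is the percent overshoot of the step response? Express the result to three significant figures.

Dividing through by 0.494: denominator becomes s² + 257.1 s + 22870.
So ω_n = √22870 = 151 rad/s and ζ = 257.1/(2·151) = 0.850.
%OS = 100 e^{−πζ/√(1−ζ²)} with ζ = 0.850 gives 0.630%.

%OS ≈ 0.630%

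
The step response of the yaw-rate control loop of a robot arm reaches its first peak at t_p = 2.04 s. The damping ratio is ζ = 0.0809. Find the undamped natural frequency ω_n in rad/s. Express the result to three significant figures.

ω_n ≈ 1.55 rad/s

Peak time t_p = π/ω_d, so ω_d = π/t_p = π/2.04 = 1.54 rad/s.
ω_n = ω_d/√(1−ζ²) = 1.54/√0.993 = 1.55 rad/s.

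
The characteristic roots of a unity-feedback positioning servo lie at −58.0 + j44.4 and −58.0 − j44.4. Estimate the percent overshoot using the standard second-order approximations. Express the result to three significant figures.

|pole| = ω_n = √(58.0² + 44.4²) = 73.0 rad/s; ζ = cos θ = σ/ω_n = 0.794.
Overshoot: exp(−π·0.794/√(1−0.794²)) = 0.0165, i.e. 1.65%.

%OS ≈ 1.65%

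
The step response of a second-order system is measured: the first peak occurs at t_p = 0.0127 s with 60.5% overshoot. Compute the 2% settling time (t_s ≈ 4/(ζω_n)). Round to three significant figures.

From the overshoot, ζ = −ln(OS)/√(π²+ln²(OS)) = 0.158.
t_p = π/ω_d ⇒ ω_d = 247 rad/s; then ω_n = ω_d/√(1−ζ²) = 251 rad/s.
t_s ≈ 4/(ζω_n) = 4/(0.158·251) = 0.101 s.

t_s ≈ 0.101 s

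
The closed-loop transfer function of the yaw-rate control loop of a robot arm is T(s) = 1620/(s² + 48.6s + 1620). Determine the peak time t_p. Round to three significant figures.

Matching coefficients with s² + 2ζω_n s + ω_n² gives ω_n² = 1620 ⇒ ω_n = 40.2 rad/s, and ζ = 48.6/(2ω_n) = 0.604.
ω_d = ω_n√(1−ζ²) = 32.1 rad/s. Then t_p = π/ω_d = 0.0979 s.

t_p ≈ 0.0979 s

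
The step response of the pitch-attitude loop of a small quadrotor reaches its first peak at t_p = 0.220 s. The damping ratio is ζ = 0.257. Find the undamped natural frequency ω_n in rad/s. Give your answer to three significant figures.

Peak time t_p = π/ω_d, so ω_d = π/t_p = π/0.220 = 14.3 rad/s.
ω_n = ω_d/√(1−ζ²) = 14.3/√0.934 = 14.8 rad/s.

ω_n ≈ 14.8 rad/s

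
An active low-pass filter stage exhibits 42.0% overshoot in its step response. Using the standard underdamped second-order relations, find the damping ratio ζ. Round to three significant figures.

ζ = −ln(OS)/√(π² + (ln OS)²). With OS = 0.420, ln OS = −0.8675 and ζ = 0.8675/3.259 = 0.266.

ζ ≈ 0.266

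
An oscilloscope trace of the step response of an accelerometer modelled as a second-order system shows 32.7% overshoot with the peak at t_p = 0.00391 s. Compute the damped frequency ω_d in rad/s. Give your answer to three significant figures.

t_p = π/ω_d, so ω_d = π/0.00391 = 803 rad/s.

ω_d ≈ 803 rad/s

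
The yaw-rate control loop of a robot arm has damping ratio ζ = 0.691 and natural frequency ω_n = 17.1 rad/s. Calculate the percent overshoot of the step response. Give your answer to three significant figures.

For an underdamped second-order system, %OS = 100·exp(−πζ/√(1−ζ²)).
πζ/√(1−ζ²) = π·0.691/√(1−0.477) = 3.003, so %OS = 100·e^(−3.003) = 4.96%.

%OS ≈ 4.96%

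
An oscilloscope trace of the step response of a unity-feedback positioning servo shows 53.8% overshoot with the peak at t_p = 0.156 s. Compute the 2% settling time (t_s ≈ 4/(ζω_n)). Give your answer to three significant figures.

From the overshoot, ζ = −ln(OS)/√(π²+ln²(OS)) = 0.194.
t_p = π/ω_d ⇒ ω_d = 20.1 rad/s; then ω_n = ω_d/√(1−ζ²) = 20.5 rad/s.
t_s ≈ 4/(ζω_n) = 4/(0.194·20.5) = 1.01 s.

t_s ≈ 1.01 s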